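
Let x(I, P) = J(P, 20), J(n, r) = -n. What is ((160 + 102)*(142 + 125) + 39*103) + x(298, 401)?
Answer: 73570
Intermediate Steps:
x(I, P) = -P
((160 + 102)*(142 + 125) + 39*103) + x(298, 401) = ((160 + 102)*(142 + 125) + 39*103) - 1*401 = (262*267 + 4017) - 401 = (69954 + 4017) - 401 = 73971 - 401 = 73570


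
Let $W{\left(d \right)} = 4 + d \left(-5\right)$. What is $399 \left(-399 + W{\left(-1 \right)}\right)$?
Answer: $-155610$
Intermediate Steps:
$W{\left(d \right)} = 4 - 5 d$
$399 \left(-399 + W{\left(-1 \right)}\right) = 399 \left(-399 + \left(4 - -5\right)\right) = 399 \left(-399 + \left(4 + 5\right)\right) = 399 \left(-399 + 9\right) = 399 \left(-390\right) = -155610$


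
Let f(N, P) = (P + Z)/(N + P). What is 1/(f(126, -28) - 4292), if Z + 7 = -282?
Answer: -98/420933 ≈ -0.00023282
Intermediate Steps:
Z = -289 (Z = -7 - 282 = -289)
f(N, P) = (-289 + P)/(N + P) (f(N, P) = (P - 289)/(N + P) = (-289 + P)/(N + P))
1/(f(126, -28) - 4292) = 1/((-289 - 28)/(126 - 28) - 4292) = 1/(-317/98 - 4292) = 1/(-420933/98) = -98/420933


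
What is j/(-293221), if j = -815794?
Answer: 815794/293221 ≈ 2.7822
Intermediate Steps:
j/(-293221) = -815794/(-293221) = -815794*(-1/293221) = 815794/293221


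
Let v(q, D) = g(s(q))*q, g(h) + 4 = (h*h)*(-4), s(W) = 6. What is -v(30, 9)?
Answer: 4440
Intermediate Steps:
g(h) = -4 - 4*h**2 (g(h) = -4 + (h*h)*(-4) = -4 + h**2*(-4) = -4 - 4*h**2)
v(q, D) = -148*q (v(q, D) = (-4 - 4*6**2)*q = (-4 - 4*36)*q = (-4 - 144)*q = -148*q)
-v(30, 9) = -(-148)*30 = -1*(-4440) = 4440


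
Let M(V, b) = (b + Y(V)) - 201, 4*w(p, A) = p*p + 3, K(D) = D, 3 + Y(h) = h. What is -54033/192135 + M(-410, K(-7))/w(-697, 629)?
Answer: -2227261928/7778457385 ≈ -0.28634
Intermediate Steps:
Y(h) = -3 + h
w(p, A) = 3/4 + p**2/4 (w(p, A) = (p*p + 3)/4 = (p**2 + 3)/4 = (3 + p**2)/4 = 3/4 + p**2/4)
M(V, b) = -204 + V + b (M(V, b) = (b + (-3 + V)) - 201 = (-3 + V + b) - 201 = -204 + V + b)
-54033/192135 + M(-410, K(-7))/w(-697, 629) = -54033/192135 + (-204 - 410 - 7)/(3/4 + (1/4)*(-697)**2) = -54033*1/192135 - 621/(3/4 + (1/4)*485809) = -18011/64045 - 621/(3/4 + 485809/4) = -18011/64045 - 621/121453 = -2227261928/7778457385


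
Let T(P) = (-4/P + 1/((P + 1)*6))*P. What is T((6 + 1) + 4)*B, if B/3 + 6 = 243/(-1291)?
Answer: 737651/10328 ≈ 71.422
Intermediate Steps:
B = -23967/1291 (B = -18 + 3*(243/(-1291)) = -18 + 3*(243*(-1/1291)) = -18 + 3*(-243/1291) = -18 - 729/1291 = -23967/1291 ≈ -18.565)
T(P) = P*(-4/P + 1/(6*(1 + P))) (T(P) = (-4/P + (⅙)/(1 + P))*P = (-4/P + 1/(6*(1 + P)))*P = P*(-4/P + 1/(6*(1 + P))))
T((6 + 1) + 4)*B = ((-24 - 23*((6 + 1) + 4))/(6*(1 + ((6 + 1) + 4))))*(-23967/1291) = ((-24 - 23*(7 + 4))/(6*(1 + (7 + 4))))*(-23967/1291) = ((-24 - 23*11)/(6*(1 + 11)))*(-23967/1291) = ((⅙)*(-24 - 253)/12)*(-23967/1291) = ((⅙)*(1/12)*(-277))*(-23967/1291) = -277/72*(-23967/1291) = 737651/10328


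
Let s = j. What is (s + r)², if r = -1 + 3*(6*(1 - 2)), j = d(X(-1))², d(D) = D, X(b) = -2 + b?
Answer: 100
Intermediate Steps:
j = 9 (j = (-2 - 1)² = (-3)² = 9)
s = 9
r = -19 (r = -1 + 3*(6*(-1)) = -1 + 3*(-6) = -1 - 18 = -19)
(s + r)² = (9 - 19)² = (-10)² = 100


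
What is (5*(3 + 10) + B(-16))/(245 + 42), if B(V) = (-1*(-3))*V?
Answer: 17/287 ≈ 0.059233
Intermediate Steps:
B(V) = 3*V
(5*(3 + 10) + B(-16))/(245 + 42) = (5*(3 + 10) + 3*(-16))/(245 + 42) = (5*13 - 48)/287 = (65 - 48)*(1/287) = 17*(1/287) = 17/287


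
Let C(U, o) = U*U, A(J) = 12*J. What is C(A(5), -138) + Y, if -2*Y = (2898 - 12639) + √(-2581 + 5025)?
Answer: 16941/2 - √611 ≈ 8445.8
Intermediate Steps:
C(U, o) = U²
Y = 9741/2 - √611 (Y = -((2898 - 12639) + √(-2581 + 5025))/2 = -(-9741 + √2444)/2 = -(-9741 + 2*√611)/2 = 9741/2 - √611 ≈ 4845.8)
C(A(5), -138) + Y = (12*5)² + (9741/2 - √611) = 60² + (9741/2 - √611) = 3600 + (9741/2 - √611) = 16941/2 - √611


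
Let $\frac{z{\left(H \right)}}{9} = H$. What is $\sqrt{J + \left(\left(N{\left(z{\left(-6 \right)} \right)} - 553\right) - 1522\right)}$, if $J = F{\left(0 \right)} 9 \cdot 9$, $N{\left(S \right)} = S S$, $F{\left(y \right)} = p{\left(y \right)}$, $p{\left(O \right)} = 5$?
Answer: $\sqrt{1246} \approx 35.299$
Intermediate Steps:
$z{\left(H \right)} = 9 H$
$F{\left(y \right)} = 5$
$N{\left(S \right)} = S^{2}$
$J = 405$ ($J = 5 \cdot 9 \cdot 9 = 45 \cdot 9 = 405$)
$\sqrt{J + \left(\left(N{\left(z{\left(-6 \right)} \right)} - 553\right) - 1522\right)} = \sqrt{405 - \left(2075 - 2916\right)} = \sqrt{405 + \left(\left(2916 - 553\right) - 1522\right)} = \sqrt{405 + \left(2363 - 1522\right)} = \sqrt{405 + 841} = \sqrt{1246}$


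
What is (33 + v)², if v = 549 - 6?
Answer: 331776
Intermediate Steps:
v = 543
(33 + v)² = (33 + 543)² = 576² = 331776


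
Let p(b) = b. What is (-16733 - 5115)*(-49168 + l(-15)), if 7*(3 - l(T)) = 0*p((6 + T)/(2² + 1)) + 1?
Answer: 7519120288/7 ≈ 1.0742e+9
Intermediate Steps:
l(T) = 20/7 (l(T) = 3 - (0*((6 + T)/(2² + 1)) + 1)/7 = 3 - (0*((6 + T)/(4 + 1)) + 1)/7 = 3 - (0*((6 + T)/5) + 1)/7 = 3 - (0*((6 + T)*(⅕)) + 1)/7 = 3 - (0*(6/5 + T/5) + 1)/7 = 3 - (0 + 1)/7 = 3 - ⅐*1 = 3 - ⅐ = 20/7)
(-16733 - 5115)*(-49168 + l(-15)) = (-16733 - 5115)*(-49168 + 20/7) = -21848*(-344156/7) = 7519120288/7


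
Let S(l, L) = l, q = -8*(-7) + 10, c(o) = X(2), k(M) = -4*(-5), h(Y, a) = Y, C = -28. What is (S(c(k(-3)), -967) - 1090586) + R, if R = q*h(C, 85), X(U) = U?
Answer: -1092432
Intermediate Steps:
k(M) = 20
c(o) = 2
q = 66 (q = 56 + 10 = 66)
R = -1848 (R = 66*(-28) = -1848)
(S(c(k(-3)), -967) - 1090586) + R = (2 - 1090586) - 1848 = -1090584 - 1848 = -1092432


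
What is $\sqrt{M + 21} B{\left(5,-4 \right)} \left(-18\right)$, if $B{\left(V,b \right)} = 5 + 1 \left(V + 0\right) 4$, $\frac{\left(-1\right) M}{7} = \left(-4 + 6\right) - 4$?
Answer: $- 450 \sqrt{35} \approx -2662.2$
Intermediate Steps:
$M = 14$ ($M = - 7 \left(\left(-4 + 6\right) - 4\right) = - 7 \left(2 - 4\right) = \left(-7\right) \left(-2\right) = 14$)
$B{\left(V,b \right)} = 5 + 4 V$ ($B{\left(V,b \right)} = 5 + 1 V 4 = 5 + V 4 = 5 + 4 V$)
$\sqrt{M + 21} B{\left(5,-4 \right)} \left(-18\right) = \sqrt{14 + 21} \left(5 + 4 \cdot 5\right) \left(-18\right) = \sqrt{35} \left(5 + 20\right) \left(-18\right) = \sqrt{35} \cdot 25 \left(-18\right) = 25 \sqrt{35} \left(-18\right) = - 450 \sqrt{35}$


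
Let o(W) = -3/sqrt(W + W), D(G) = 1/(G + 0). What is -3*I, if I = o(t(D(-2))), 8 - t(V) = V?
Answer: 9*sqrt(17)/17 ≈ 2.1828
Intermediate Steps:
D(G) = 1/G
t(V) = 8 - V
o(W) = -3*sqrt(2)/(2*sqrt(W))
I = -3*sqrt(17)/17 (I = -3*sqrt(2)/(2*sqrt(8 - 1/(-2))) = -3*sqrt(2)/(2*sqrt(8 - 1*(-1/2))) = -3*sqrt(2)/(2*sqrt(8 + 1/2)) = -3*sqrt(2)/(2*sqrt(17/2)) = -3*sqrt(2)*sqrt(34)/17/2 = -3*sqrt(17)/17 ≈ -0.72761)
-3*I = -(-9)*sqrt(17)/17 = 9*sqrt(17)/17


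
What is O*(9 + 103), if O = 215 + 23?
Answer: 26656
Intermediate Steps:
O = 238
O*(9 + 103) = 238*(9 + 103) = 238*112 = 26656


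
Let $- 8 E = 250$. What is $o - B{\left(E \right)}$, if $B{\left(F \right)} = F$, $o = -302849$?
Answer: $- \frac{1211271}{4} \approx -3.0282 \cdot 10^{5}$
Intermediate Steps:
$E = - \frac{125}{4}$ ($E = \left(- \frac{1}{8}\right) 250 = - \frac{125}{4} \approx -31.25$)
$o - B{\left(E \right)} = -302849 - - \frac{125}{4} = -302849 + \frac{125}{4} = - \frac{1211271}{4}$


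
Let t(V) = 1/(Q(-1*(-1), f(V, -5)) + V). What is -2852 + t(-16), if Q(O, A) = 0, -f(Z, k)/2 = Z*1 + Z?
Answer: -45633/16 ≈ -2852.1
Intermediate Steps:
f(Z, k) = -4*Z (f(Z, k) = -2*(Z*1 + Z) = -2*(Z + Z) = -4*Z)
t(V) = 1/V (t(V) = 1/(0 + V) = 1/V)
-2852 + t(-16) = -2852 + 1/(-16) = -2852 - 1/16 = -45633/16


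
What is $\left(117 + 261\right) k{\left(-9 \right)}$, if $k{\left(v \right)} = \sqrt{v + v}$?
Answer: $1134 i \sqrt{2} \approx 1603.7 i$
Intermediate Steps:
$k{\left(v \right)} = \sqrt{2} \sqrt{v}$ ($k{\left(v \right)} = \sqrt{2 v} = \sqrt{2} \sqrt{v}$)
$\left(117 + 261\right) k{\left(-9 \right)} = \left(117 + 261\right) \sqrt{2} \sqrt{-9} = 378 \sqrt{2} \cdot 3 i = 378 \cdot 3 i \sqrt{2} = 1134 i \sqrt{2}$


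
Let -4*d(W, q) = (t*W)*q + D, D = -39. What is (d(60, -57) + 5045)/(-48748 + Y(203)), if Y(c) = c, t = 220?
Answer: -772619/194180 ≈ -3.9789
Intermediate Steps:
d(W, q) = 39/4 - 55*W*q (d(W, q) = -((220*W)*q - 39)/4 = -(220*W*q - 39)/4 = -(-39 + 220*W*q)/4 = 39/4 - 55*W*q)
(d(60, -57) + 5045)/(-48748 + Y(203)) = ((39/4 - 55*60*(-57)) + 5045)/(-48748 + 203) = ((39/4 + 188100) + 5045)/(-48545) = (752439/4 + 5045)*(-1/48545) = (772619/4)*(-1/48545) = -772619/194180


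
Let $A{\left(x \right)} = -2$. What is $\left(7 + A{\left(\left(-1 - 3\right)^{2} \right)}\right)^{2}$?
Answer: $25$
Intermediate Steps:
$\left(7 + A{\left(\left(-1 - 3\right)^{2} \right)}\right)^{2} = \left(7 - 2\right)^{2} = 5^{2} = 25$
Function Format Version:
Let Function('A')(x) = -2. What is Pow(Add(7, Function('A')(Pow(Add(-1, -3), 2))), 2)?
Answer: 25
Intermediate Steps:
Pow(Add(7, Function('A')(Pow(Add(-1, -3), 2))), 2) = Pow(Add(7, -2), 2) = Pow(5, 2) = 25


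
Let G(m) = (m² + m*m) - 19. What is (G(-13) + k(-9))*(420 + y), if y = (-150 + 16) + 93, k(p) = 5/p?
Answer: 1086214/9 ≈ 1.2069e+5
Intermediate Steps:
G(m) = -19 + 2*m² (G(m) = (m² + m²) - 19 = 2*m² - 19 = -19 + 2*m²)
y = -41 (y = -134 + 93 = -41)
(G(-13) + k(-9))*(420 + y) = ((-19 + 2*(-13)²) + 5/(-9))*(420 - 41) = ((-19 + 2*169) + 5*(-⅑))*379 = ((-19 + 338) - 5/9)*379 = (319 - 5/9)*379 = (2866/9)*379 = 1086214/9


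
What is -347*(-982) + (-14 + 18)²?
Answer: 340770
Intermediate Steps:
-347*(-982) + (-14 + 18)² = 340754 + 4² = 340754 + 16 = 340770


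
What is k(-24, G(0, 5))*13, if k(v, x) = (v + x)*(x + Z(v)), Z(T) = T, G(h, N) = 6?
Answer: 4212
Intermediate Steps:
k(v, x) = (v + x)² (k(v, x) = (v + x)*(x + v) = (v + x)*(v + x) = (v + x)²)
k(-24, G(0, 5))*13 = ((-24)² + 6² + 2*(-24)*6)*13 = (576 + 36 - 288)*13 = 324*13 = 4212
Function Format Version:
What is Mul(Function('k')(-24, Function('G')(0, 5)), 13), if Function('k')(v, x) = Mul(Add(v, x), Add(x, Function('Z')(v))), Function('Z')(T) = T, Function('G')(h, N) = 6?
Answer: 4212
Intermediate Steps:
Function('k')(v, x) = Pow(Add(v, x), 2) (Function('k')(v, x) = Mul(Add(v, x), Add(x, v)) = Mul(Add(v, x), Add(v, x)) = Pow(Add(v, x), 2))
Mul(Function('k')(-24, Function('G')(0, 5)), 13) = Mul(Add(Pow(-24, 2), Pow(6, 2), Mul(2, -24, 6)), 13) = Mul(Add(576, 36, -288), 13) = Mul(324, 13) = 4212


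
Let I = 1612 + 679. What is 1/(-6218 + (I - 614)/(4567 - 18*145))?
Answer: -1957/12166949 ≈ -0.00016085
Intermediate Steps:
I = 2291
1/(-6218 + (I - 614)/(4567 - 18*145)) = 1/(-6218 + (2291 - 614)/(4567 - 18*145)) = 1/(-6218 + 1677/(4567 - 2610)) = 1/(-6218 + 1677/1957) = 1/(-12166949/1957) = -1957/12166949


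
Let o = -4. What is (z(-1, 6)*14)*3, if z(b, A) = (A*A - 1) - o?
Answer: 1638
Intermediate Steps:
z(b, A) = 3 + A² (z(b, A) = (A*A - 1) - 1*(-4) = (A² - 1) + 4 = (-1 + A²) + 4 = 3 + A²)
(z(-1, 6)*14)*3 = ((3 + 6²)*14)*3 = ((3 + 36)*14)*3 = (39*14)*3 = 546*3 = 1638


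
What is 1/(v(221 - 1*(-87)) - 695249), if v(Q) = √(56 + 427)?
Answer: -695249/483371171518 - √483/483371171518 ≈ -1.4384e-6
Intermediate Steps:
v(Q) = √483
1/(v(221 - 1*(-87)) - 695249) = 1/(√483 - 695249) = 1/(-695249 + √483)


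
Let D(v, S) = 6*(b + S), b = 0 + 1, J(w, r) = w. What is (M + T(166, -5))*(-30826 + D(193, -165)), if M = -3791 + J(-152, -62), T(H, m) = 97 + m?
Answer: 122500310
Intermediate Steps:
b = 1
D(v, S) = 6 + 6*S (D(v, S) = 6*(1 + S) = 6 + 6*S)
M = -3943 (M = -3791 - 152 = -3943)
(M + T(166, -5))*(-30826 + D(193, -165)) = (-3943 + (97 - 5))*(-30826 + (6 + 6*(-165))) = (-3943 + 92)*(-30826 + (6 - 990)) = -3851*(-30826 - 984) = -3851*(-31810) = 122500310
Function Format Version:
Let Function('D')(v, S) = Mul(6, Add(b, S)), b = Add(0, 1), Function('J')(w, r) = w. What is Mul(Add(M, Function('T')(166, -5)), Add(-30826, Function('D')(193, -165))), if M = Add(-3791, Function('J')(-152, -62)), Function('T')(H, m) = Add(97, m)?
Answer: 122500310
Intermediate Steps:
b = 1
Function('D')(v, S) = Add(6, Mul(6, S)) (Function('D')(v, S) = Mul(6, Add(1, S)) = Add(6, Mul(6, S)))
M = -3943 (M = Add(-3791, -152) = -3943)
Mul(Add(M, Function('T')(166, -5)), Add(-30826, Function('D')(193, -165))) = Mul(Add(-3943, Add(97, -5)), Add(-30826, Add(6, Mul(6, -165)))) = Mul(Add(-3943, 92), Add(-30826, Add(6, -990))) = Mul(-3851, Add(-30826, -984)) = Mul(-3851, -31810) = 122500310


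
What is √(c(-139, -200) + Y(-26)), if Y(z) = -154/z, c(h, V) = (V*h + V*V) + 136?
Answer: √11482185/13 ≈ 260.66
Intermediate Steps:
c(h, V) = 136 + V² + V*h (c(h, V) = (V*h + V²) + 136 = (V² + V*h) + 136 = 136 + V² + V*h)
√(c(-139, -200) + Y(-26)) = √((136 + (-200)² - 200*(-139)) - 154/(-26)) = √((136 + 40000 + 27800) - 154*(-1/26)) = √(67936 + 77/13) = √(883245/13) = √11482185/13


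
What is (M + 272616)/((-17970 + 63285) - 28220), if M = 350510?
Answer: 623126/17095 ≈ 36.451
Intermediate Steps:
(M + 272616)/((-17970 + 63285) - 28220) = (350510 + 272616)/((-17970 + 63285) - 28220) = 623126/(45315 - 28220) = 623126/17095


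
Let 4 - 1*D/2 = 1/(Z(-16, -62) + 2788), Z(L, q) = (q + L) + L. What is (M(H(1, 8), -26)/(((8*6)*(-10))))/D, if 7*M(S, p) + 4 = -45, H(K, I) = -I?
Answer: 3143/1724000 ≈ 0.0018231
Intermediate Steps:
Z(L, q) = q + 2*L (Z(L, q) = (L + q) + L = q + 2*L)
M(S, p) = -7 (M(S, p) = -4/7 + (⅐)*(-45) = -4/7 - 45/7 = -7)
D = 10775/1347 (D = 8 - 2/((-62 + 2*(-16)) + 2788) = 8 - 2/((-62 - 32) + 2788) = 8 - 2/(-94 + 2788) = 8 - 2/2694 = 8 - 2*1/2694 = 8 - 1/1347 = 10775/1347 ≈ 7.9993)
(M(H(1, 8), -26)/(((8*6)*(-10))))/D = (-7/((8*6)*(-10)))/(10775/1347) = -7/(48*(-10))*(1347/10775) = -7/(-480)*(1347/10775) = -7*(-1/480)*(1347/10775) = (7/480)*(1347/10775) = 3143/1724000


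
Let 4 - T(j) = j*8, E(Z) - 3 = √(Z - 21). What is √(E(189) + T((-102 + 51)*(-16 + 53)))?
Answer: √(15103 + 2*√42) ≈ 122.95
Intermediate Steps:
E(Z) = 3 + √(-21 + Z) (E(Z) = 3 + √(Z - 21) = 3 + √(-21 + Z))
T(j) = 4 - 8*j (T(j) = 4 - j*8 = 4 - 8*j)
√(E(189) + T((-102 + 51)*(-16 + 53))) = √((3 + √(-21 + 189)) + (4 - 8*(-102 + 51)*(-16 + 53))) = √((3 + √168) + (4 - (-408)*37)) = √((3 + 2*√42) + (4 - 8*(-1887))) = √((3 + 2*√42) + (4 + 15096)) = √((3 + 2*√42) + 15100) = √(15103 + 2*√42)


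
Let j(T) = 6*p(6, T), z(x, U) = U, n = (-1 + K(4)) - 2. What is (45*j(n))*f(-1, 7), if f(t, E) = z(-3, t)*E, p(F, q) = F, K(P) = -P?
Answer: -11340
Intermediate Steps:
n = -7 (n = (-1 - 1*4) - 2 = (-1 - 4) - 2 = -5 - 2 = -7)
f(t, E) = E*t (f(t, E) = t*E = E*t)
j(T) = 36 (j(T) = 6*6 = 36)
(45*j(n))*f(-1, 7) = (45*36)*(7*(-1)) = 1620*(-7) = -11340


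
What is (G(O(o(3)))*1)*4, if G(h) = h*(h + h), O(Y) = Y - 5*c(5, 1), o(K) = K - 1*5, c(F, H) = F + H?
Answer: 8192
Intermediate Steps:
o(K) = -5 + K (o(K) = K - 5 = -5 + K)
O(Y) = -30 + Y (O(Y) = Y - 5*(5 + 1) = Y - 5*6 = Y - 30 = -30 + Y)
G(h) = 2*h² (G(h) = h*(2*h) = 2*h²)
(G(O(o(3)))*1)*4 = ((2*(-30 + (-5 + 3))²)*1)*4 = ((2*(-30 - 2)²)*1)*4 = ((2*(-32)²)*1)*4 = ((2*1024)*1)*4 = (2048*1)*4 = 2048*4 = 8192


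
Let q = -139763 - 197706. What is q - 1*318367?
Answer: -655836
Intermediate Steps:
q = -337469
q - 1*318367 = -337469 - 1*318367 = -337469 - 318367 = -655836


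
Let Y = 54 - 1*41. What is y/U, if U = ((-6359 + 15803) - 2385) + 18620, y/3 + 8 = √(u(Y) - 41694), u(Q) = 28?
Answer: -24/25679 + 3*I*√41666/25679 ≈ -0.00093462 + 0.023847*I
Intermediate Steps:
Y = 13 (Y = 54 - 41 = 13)
y = -24 + 3*I*√41666 (y = -24 + 3*√(28 - 41694) = -24 + 3*√(-41666) = -24 + 3*(I*√41666) = -24 + 3*I*√41666 ≈ -24.0 + 612.37*I)
U = 25679 (U = (9444 - 2385) + 18620 = 7059 + 18620 = 25679)
y/U = (-24 + 3*I*√41666)/25679 = (-24 + 3*I*√41666)*(1/25679) = -24/25679 + 3*I*√41666/25679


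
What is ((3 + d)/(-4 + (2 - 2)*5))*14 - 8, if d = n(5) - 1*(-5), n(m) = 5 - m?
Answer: -36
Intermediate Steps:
d = 5 (d = (5 - 1*5) - 1*(-5) = (5 - 5) + 5 = 0 + 5 = 5)
((3 + d)/(-4 + (2 - 2)*5))*14 - 8 = ((3 + 5)/(-4 + (2 - 2)*5))*14 - 8 = (8/(-4 + 0*5))*14 - 8 = (8/(-4 + 0))*14 - 8 = (8/(-4))*14 - 8 = (8*(-¼))*14 - 8 = -2*14 - 8 = -28 - 8 = -36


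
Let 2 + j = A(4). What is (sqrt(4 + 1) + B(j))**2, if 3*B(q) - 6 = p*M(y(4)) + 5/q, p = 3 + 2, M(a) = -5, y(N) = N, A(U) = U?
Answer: 141/4 - 11*sqrt(5) ≈ 10.653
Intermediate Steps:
j = 2 (j = -2 + 4 = 2)
p = 5
B(q) = -19/3 + 5/(3*q) (B(q) = 2 + (5*(-5) + 5/q)/3 = 2 + (-25 + 5/q)/3 = 2 + (-25/3 + 5/(3*q)) = -19/3 + 5/(3*q))
(sqrt(4 + 1) + B(j))**2 = (sqrt(4 + 1) + (1/3)*(5 - 19*2)/2)**2 = (sqrt(5) + (1/3)*(1/2)*(5 - 38))**2 = (sqrt(5) + (1/3)*(1/2)*(-33))**2 = (sqrt(5) - 11/2)**2 = (-11/2 + sqrt(5))**2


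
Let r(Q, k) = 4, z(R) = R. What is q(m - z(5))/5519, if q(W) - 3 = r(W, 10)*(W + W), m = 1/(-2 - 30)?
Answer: -149/22076 ≈ -0.0067494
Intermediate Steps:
m = -1/32 (m = 1/(-32) = -1/32 ≈ -0.031250)
q(W) = 3 + 8*W (q(W) = 3 + 4*(W + W) = 3 + 4*(2*W) = 3 + 8*W)
q(m - z(5))/5519 = (3 + 8*(-1/32 - 1*5))/5519 = (3 + 8*(-1/32 - 5))*(1/5519) = (3 + 8*(-161/32))*(1/5519) = (3 - 161/4)*(1/5519) = -149/4*1/5519 = -149/22076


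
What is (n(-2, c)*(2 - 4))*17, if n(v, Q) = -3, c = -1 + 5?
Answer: 102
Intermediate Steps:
c = 4
(n(-2, c)*(2 - 4))*17 = -3*(2 - 4)*17 = -3*(-2)*17 = 6*17 = 102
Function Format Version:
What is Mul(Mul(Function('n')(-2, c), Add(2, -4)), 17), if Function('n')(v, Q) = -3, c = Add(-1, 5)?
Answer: 102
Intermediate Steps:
c = 4
Mul(Mul(Function('n')(-2, c), Add(2, -4)), 17) = Mul(Mul(-3, Add(2, -4)), 17) = Mul(Mul(-3, -2), 17) = Mul(6, 17) = 102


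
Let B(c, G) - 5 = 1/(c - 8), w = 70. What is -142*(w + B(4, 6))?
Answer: -21229/2 ≈ -10615.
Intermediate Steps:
B(c, G) = 5 + 1/(-8 + c) (B(c, G) = 5 + 1/(c - 8) = 5 + 1/(-8 + c))
-142*(w + B(4, 6)) = -142*(70 + (-39 + 5*4)/(-8 + 4)) = -142*(70 + (-39 + 20)/(-4)) = -142*(70 - ¼*(-19)) = -142*(70 + 19/4) = -142*299/4 = -21229/2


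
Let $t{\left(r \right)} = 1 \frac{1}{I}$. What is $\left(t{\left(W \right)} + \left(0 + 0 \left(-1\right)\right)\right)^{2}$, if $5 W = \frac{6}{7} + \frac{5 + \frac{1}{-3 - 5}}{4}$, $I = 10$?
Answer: $\frac{1}{100} \approx 0.01$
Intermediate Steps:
$W = \frac{93}{224}$ ($W = \frac{\frac{6}{7} + \frac{5 + \frac{1}{-3 - 5}}{4}}{5} = \frac{6 \cdot \frac{1}{7} + \left(5 + \frac{1}{-8}\right) \frac{1}{4}}{5} = \frac{\frac{6}{7} + \left(5 - \frac{1}{8}\right) \frac{1}{4}}{5} = \frac{\frac{6}{7} + \frac{39}{8} \cdot \frac{1}{4}}{5} = \frac{\frac{6}{7} + \frac{39}{32}}{5} = \frac{1}{5} \cdot \frac{465}{224} = \frac{93}{224} \approx 0.41518$)
$t{\left(r \right)} = \frac{1}{10}$ ($t{\left(r \right)} = 1 \cdot \frac{1}{10} = \frac{1}{10}$)
$\left(t{\left(W \right)} + \left(0 + 0 \left(-1\right)\right)\right)^{2} = \left(\frac{1}{10} + \left(0 + 0 \left(-1\right)\right)\right)^{2} = \left(\frac{1}{10} + \left(0 + 0\right)\right)^{2} = \left(\frac{1}{10} + 0\right)^{2} = \left(\frac{1}{10}\right)^{2} = \frac{1}{100}$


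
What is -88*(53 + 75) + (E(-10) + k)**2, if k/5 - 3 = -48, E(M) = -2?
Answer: 40265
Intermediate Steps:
k = -225 (k = 15 + 5*(-48) = 15 - 240 = -225)
-88*(53 + 75) + (E(-10) + k)**2 = -88*(53 + 75) + (-2 - 225)**2 = -88*128 + (-227)**2 = -11264 + 51529 = 40265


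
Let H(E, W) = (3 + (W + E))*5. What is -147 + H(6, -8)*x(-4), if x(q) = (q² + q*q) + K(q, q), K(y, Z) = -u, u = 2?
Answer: 3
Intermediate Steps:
H(E, W) = 15 + 5*E + 5*W (H(E, W) = (3 + (E + W))*5 = (3 + E + W)*5 = 15 + 5*E + 5*W)
K(y, Z) = -2 (K(y, Z) = -1*2 = -2)
x(q) = -2 + 2*q² (x(q) = (q² + q*q) - 2 = (q² + q²) - 2 = 2*q² - 2 = -2 + 2*q²)
-147 + H(6, -8)*x(-4) = -147 + (15 + 5*6 + 5*(-8))*(-2 + 2*(-4)²) = -147 + (15 + 30 - 40)*(-2 + 2*16) = -147 + 5*(-2 + 32) = -147 + 5*30 = -147 + 150 = 3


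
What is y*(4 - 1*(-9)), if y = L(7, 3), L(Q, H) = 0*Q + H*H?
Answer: 117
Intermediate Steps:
L(Q, H) = H**2 (L(Q, H) = 0 + H**2 = H**2)
y = 9 (y = 3**2 = 9)
y*(4 - 1*(-9)) = 9*(4 - 1*(-9)) = 9*(4 + 9) = 9*13 = 117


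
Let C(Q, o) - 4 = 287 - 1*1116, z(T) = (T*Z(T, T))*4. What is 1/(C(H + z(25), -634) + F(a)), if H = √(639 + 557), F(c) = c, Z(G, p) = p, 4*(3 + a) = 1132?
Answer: -1/545 ≈ -0.0018349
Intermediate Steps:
a = 280 (a = -3 + (¼)*1132 = -3 + 283 = 280)
H = 2*√299 (H = √1196 = 2*√299 ≈ 34.583)
z(T) = 4*T² (z(T) = (T*T)*4 = T²*4 = 4*T²)
C(Q, o) = -825 (C(Q, o) = 4 + (287 - 1*1116) = 4 + (287 - 1116) = 4 - 829 = -825)
1/(C(H + z(25), -634) + F(a)) = 1/(-825 + 280) = 1/(-545) = -1/545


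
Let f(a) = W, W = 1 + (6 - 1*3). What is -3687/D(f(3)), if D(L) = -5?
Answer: 3687/5 ≈ 737.40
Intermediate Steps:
W = 4 (W = 1 + (6 - 3) = 1 + 3 = 4)
f(a) = 4
-3687/D(f(3)) = -3687/(-5) = -3687*(-⅕) = 3687/5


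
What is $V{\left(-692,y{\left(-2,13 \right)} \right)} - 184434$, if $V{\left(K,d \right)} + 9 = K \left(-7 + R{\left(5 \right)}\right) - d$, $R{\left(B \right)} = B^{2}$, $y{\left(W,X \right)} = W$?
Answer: $-196897$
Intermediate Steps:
$V{\left(K,d \right)} = -9 - d + 18 K$ ($V{\left(K,d \right)} = -9 + \left(K \left(-7 + 5^{2}\right) - d\right) = -9 + \left(K \left(-7 + 25\right) - d\right) = -9 + \left(K 18 - d\right) = -9 + \left(18 K - d\right) = -9 + \left(- d + 18 K\right) = -9 - d + 18 K$)
$V{\left(-692,y{\left(-2,13 \right)} \right)} - 184434 = \left(-9 - -2 + 18 \left(-692\right)\right) - 184434 = \left(-9 + 2 - 12456\right) - 184434 = -12463 - 184434 = -196897$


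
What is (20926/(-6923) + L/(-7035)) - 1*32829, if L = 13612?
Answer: -228446035733/6957615 ≈ -32834.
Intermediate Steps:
(20926/(-6923) + L/(-7035)) - 1*32829 = (20926/(-6923) + 13612/(-7035)) - 1*32829 = (20926*(-1/6923) + 13612*(-1/7035)) - 32829 = (-20926/6923 - 13612/7035) - 32829 = -34492898/6957615 - 32829 = -228446035733/6957615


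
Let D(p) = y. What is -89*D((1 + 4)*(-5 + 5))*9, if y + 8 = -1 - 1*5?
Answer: 11214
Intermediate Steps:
y = -14 (y = -8 + (-1 - 1*5) = -8 + (-1 - 5) = -8 - 6 = -14)
D(p) = -14
-89*D((1 + 4)*(-5 + 5))*9 = -89*(-14)*9 = 1246*9 = 11214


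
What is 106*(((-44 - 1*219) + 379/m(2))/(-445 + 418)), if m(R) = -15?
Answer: 458344/405 ≈ 1131.7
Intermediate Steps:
106*(((-44 - 1*219) + 379/m(2))/(-445 + 418)) = 106*(((-44 - 1*219) + 379/(-15))/(-445 + 418)) = 106*(((-44 - 219) + 379*(-1/15))/(-27)) = 106*((-263 - 379/15)*(-1/27)) = 106*(-4324/15*(-1/27)) = 106*(4324/405) = 458344/405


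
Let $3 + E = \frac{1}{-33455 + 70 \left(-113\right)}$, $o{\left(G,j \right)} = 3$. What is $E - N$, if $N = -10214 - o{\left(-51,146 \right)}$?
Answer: $\frac{422502109}{41365} \approx 10214.0$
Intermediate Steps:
$E = - \frac{124096}{41365}$ ($E = -3 + \frac{1}{-33455 + 70 \left(-113\right)} = -3 + \frac{1}{-33455 - 7910} = -3 + \frac{1}{-41365} = -3 - \frac{1}{41365} = - \frac{124096}{41365} \approx -3.0$)
$N = -10217$ ($N = -10214 - 3 = -10217$)
$E - N = - \frac{124096}{41365} - -10217 = - \frac{124096}{41365} + 10217 = \frac{422502109}{41365}$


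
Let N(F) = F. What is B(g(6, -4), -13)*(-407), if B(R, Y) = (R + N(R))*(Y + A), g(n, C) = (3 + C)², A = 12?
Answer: 814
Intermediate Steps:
B(R, Y) = 2*R*(12 + Y) (B(R, Y) = (R + R)*(Y + 12) = (2*R)*(12 + Y) = 2*R*(12 + Y))
B(g(6, -4), -13)*(-407) = (2*(3 - 4)²*(12 - 13))*(-407) = (2*(-1)²*(-1))*(-407) = (2*1*(-1))*(-407) = -2*(-407) = 814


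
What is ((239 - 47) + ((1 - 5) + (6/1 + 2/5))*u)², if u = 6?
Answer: 1065024/25 ≈ 42601.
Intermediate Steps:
((239 - 47) + ((1 - 5) + (6/1 + 2/5))*u)² = ((239 - 47) + ((1 - 5) + (6/1 + 2/5))*6)² = (192 + (-4 + (6*1 + 2*(⅕)))*6)² = (192 + (-4 + (6 + ⅖))*6)² = (192 + (-4 + 32/5)*6)² = (192 + (12/5)*6)² = (192 + 72/5)² = (1032/5)² = 1065024/25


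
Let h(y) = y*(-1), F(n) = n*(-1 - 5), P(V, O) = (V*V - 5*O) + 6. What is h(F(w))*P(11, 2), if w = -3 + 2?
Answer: -702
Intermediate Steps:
P(V, O) = 6 + V² - 5*O (P(V, O) = (V² - 5*O) + 6 = 6 + V² - 5*O)
w = -1
F(n) = -6*n (F(n) = n*(-6) = -6*n)
h(y) = -y
h(F(w))*P(11, 2) = (-(-6)*(-1))*(6 + 11² - 5*2) = (-1*6)*(6 + 121 - 10) = -6*117 = -702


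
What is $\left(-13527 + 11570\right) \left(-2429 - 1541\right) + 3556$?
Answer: $7772846$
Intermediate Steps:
$\left(-13527 + 11570\right) \left(-2429 - 1541\right) + 3556 = \left(-1957\right) \left(-3970\right) + 3556 = 7769290 + 3556 = 7772846$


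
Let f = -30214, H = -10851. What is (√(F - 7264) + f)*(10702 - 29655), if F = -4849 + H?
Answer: 572645942 - 37906*I*√5741 ≈ 5.7265e+8 - 2.8721e+6*I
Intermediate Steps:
F = -15700 (F = -4849 - 10851 = -15700)
(√(F - 7264) + f)*(10702 - 29655) = (√(-15700 - 7264) - 30214)*(10702 - 29655) = (√(-22964) - 30214)*(-18953) = (2*I*√5741 - 30214)*(-18953) = (-30214 + 2*I*√5741)*(-18953) = 572645942 - 37906*I*√5741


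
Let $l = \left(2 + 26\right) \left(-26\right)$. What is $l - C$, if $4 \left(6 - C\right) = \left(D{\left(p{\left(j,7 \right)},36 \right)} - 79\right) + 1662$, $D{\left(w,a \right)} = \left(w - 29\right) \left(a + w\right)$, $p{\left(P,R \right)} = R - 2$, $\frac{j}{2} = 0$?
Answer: $- \frac{2337}{4} \approx -584.25$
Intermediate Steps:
$j = 0$ ($j = 2 \cdot 0 = 0$)
$p{\left(P,R \right)} = -2 + R$ ($p{\left(P,R \right)} = R - 2 = -2 + R$)
$D{\left(w,a \right)} = \left(-29 + w\right) \left(a + w\right)$
$l = -728$ ($l = 28 \left(-26\right) = -728$)
$C = - \frac{575}{4}$ ($C = 6 - \frac{\left(\left(\left(-2 + 7\right)^{2} - 1044 - 29 \left(-2 + 7\right) + 36 \left(-2 + 7\right)\right) - 79\right) + 1662}{4} = 6 - \frac{\left(\left(5^{2} - 1044 - 145 + 36 \cdot 5\right) - 79\right) + 1662}{4} = 6 - \frac{\left(\left(25 - 1044 - 145 + 180\right) - 79\right) + 1662}{4} = 6 - \frac{\left(-984 - 79\right) + 1662}{4} = 6 - \frac{-1063 + 1662}{4} = 6 - \frac{599}{4} = - \frac{575}{4} \approx -143.75$)
$l - C = -728 - - \frac{575}{4} = -728 + \frac{575}{4} = - \frac{2337}{4}$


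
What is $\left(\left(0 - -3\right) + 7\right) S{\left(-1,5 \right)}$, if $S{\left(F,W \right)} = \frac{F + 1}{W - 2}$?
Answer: $0$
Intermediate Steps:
$S{\left(F,W \right)} = \frac{1 + F}{-2 + W}$
$\left(\left(0 - -3\right) + 7\right) S{\left(-1,5 \right)} = \left(\left(0 - -3\right) + 7\right) \frac{1 - 1}{-2 + 5} = \left(\left(0 + 3\right) + 7\right) \frac{1}{3} \cdot 0 = \left(3 + 7\right) \frac{1}{3} \cdot 0 = 10 \cdot 0 = 0$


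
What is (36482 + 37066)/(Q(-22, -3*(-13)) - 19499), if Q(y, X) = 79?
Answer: -18387/4855 ≈ -3.7872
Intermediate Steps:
(36482 + 37066)/(Q(-22, -3*(-13)) - 19499) = (36482 + 37066)/(79 - 19499) = 73548/(-19420) = 73548*(-1/19420) = -18387/4855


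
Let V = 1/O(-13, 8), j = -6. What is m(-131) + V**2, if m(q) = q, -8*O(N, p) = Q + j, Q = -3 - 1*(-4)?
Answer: -3211/25 ≈ -128.44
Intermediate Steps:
Q = 1 (Q = -3 + 4 = 1)
O(N, p) = 5/8 (O(N, p) = -(1 - 6)/8 = -1/8*(-5) = 5/8)
V = 8/5 (V = 1/(5/8) = 8/5 ≈ 1.6000)
m(-131) + V**2 = -131 + (8/5)**2 = -131 + 64/25 = -3211/25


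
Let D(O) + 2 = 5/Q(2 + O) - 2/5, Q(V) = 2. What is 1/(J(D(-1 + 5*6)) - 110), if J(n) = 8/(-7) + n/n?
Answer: -7/771 ≈ -0.0090791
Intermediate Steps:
D(O) = 1/10 (D(O) = -2 + (5/2 - 2/5) = -2 + 21/10 = 1/10)
J(n) = -1/7 (J(n) = 8*(-1/7) + 1 = -8/7 + 1 = -1/7)
1/(J(D(-1 + 5*6)) - 110) = 1/(-1/7 - 110) = 1/(-771/7) = -7/771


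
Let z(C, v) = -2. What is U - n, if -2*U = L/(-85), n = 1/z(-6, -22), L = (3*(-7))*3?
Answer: 11/85 ≈ 0.12941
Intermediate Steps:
L = -63 (L = -21*3 = -63)
n = -1/2 (n = 1/(-2) = -1/2 ≈ -0.50000)
U = -63/170 (U = -(-63)/(2*(-85)) = -(-63)*(-1)/(2*85) = -1/2*63/85 = -63/170 ≈ -0.37059)
U - n = -63/170 - 1*(-1/2) = -63/170 + 1/2 = 11/85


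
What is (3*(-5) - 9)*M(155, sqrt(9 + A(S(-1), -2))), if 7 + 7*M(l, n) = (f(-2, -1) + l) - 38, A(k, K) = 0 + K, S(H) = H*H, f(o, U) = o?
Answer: -2592/7 ≈ -370.29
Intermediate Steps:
S(H) = H**2
A(k, K) = K
M(l, n) = -47/7 + l/7 (M(l, n) = -1 + ((-2 + l) - 38)/7 = -1 + (-40 + l)/7 = -1 + (-40/7 + l/7) = -47/7 + l/7)
(3*(-5) - 9)*M(155, sqrt(9 + A(S(-1), -2))) = (3*(-5) - 9)*(-47/7 + (1/7)*155) = (-15 - 9)*(-47/7 + 155/7) = -24*108/7 = -2592/7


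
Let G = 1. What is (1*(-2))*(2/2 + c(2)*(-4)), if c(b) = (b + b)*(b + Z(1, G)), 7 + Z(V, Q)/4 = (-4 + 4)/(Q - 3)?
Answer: -834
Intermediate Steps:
Z(V, Q) = -28 (Z(V, Q) = -28 + 4*((-4 + 4)/(Q - 3)) = -28 + 4*(0/(-3 + Q)) = -28 + 4*0 = -28 + 0 = -28)
c(b) = 2*b*(-28 + b) (c(b) = (b + b)*(b - 28) = (2*b)*(-28 + b) = 2*b*(-28 + b))
(1*(-2))*(2/2 + c(2)*(-4)) = (1*(-2))*(2/2 + (2*2*(-28 + 2))*(-4)) = -2*(2*(½) + (2*2*(-26))*(-4)) = -2*(1 - 104*(-4)) = -2*(1 + 416) = -2*417 = -834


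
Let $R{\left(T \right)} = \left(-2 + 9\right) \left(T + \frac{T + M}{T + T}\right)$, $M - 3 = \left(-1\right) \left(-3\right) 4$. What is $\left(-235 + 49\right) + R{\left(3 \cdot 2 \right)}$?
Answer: $- \frac{527}{4} \approx -131.75$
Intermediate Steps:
$M = 15$ ($M = 3 + \left(-1\right) \left(-3\right) 4 = 3 + 3 \cdot 4 = 3 + 12 = 15$)
$R{\left(T \right)} = 7 T + \frac{7 \left(15 + T\right)}{2 T}$ ($R{\left(T \right)} = \left(-2 + 9\right) \left(T + \frac{T + 15}{T + T}\right) = 7 \left(T + \frac{15 + T}{2 T}\right) = 7 T + \frac{7 \left(15 + T\right)}{2 T}$)
$\left(-235 + 49\right) + R{\left(3 \cdot 2 \right)} = \left(-235 + 49\right) + \left(\frac{7}{2} + 7 \cdot 3 \cdot 2 + \frac{105}{2 \cdot 3 \cdot 2}\right) = -186 + \left(\frac{7}{2} + 7 \cdot 6 + \frac{105}{2 \cdot 6}\right) = -186 + \left(\frac{7}{2} + 42 + \frac{105}{2} \cdot \frac{1}{6}\right) = -186 + \left(\frac{7}{2} + 42 + \frac{35}{4}\right) = -186 + \frac{217}{4} = - \frac{527}{4}$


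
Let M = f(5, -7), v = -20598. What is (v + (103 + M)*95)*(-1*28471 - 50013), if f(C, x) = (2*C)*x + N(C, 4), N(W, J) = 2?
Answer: 1355654132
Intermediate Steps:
f(C, x) = 2 + 2*C*x (f(C, x) = (2*C)*x + 2 = 2*C*x + 2 = 2 + 2*C*x)
M = -68 (M = 2 + 2*5*(-7) = 2 - 70 = -68)
(v + (103 + M)*95)*(-1*28471 - 50013) = (-20598 + (103 - 68)*95)*(-1*28471 - 50013) = (-20598 + 35*95)*(-28471 - 50013) = (-20598 + 3325)*(-78484) = -17273*(-78484) = 1355654132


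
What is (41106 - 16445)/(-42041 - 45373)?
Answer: -24661/87414 ≈ -0.28212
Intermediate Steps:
(41106 - 16445)/(-42041 - 45373) = 24661/(-87414) = 24661*(-1/87414) = -24661/87414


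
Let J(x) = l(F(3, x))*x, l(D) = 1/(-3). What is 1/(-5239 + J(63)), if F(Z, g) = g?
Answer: -1/5260 ≈ -0.00019011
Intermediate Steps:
l(D) = -⅓
J(x) = -x/3
1/(-5239 + J(63)) = 1/(-5239 - ⅓*63) = 1/(-5239 - 21) = 1/(-5260) = -1/5260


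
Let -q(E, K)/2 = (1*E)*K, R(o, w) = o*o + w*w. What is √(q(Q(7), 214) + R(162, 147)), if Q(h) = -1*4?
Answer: √49565 ≈ 222.63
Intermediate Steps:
R(o, w) = o² + w²
Q(h) = -4
q(E, K) = -2*E*K (q(E, K) = -2*1*E*K = -2*E*K)
√(q(Q(7), 214) + R(162, 147)) = √(-2*(-4)*214 + (162² + 147²)) = √(1712 + (26244 + 21609)) = √(1712 + 47853) = √49565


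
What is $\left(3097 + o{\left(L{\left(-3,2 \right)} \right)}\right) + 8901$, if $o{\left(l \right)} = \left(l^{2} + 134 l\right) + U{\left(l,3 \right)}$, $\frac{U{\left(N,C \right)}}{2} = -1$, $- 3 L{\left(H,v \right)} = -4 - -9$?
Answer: $\frac{105979}{9} \approx 11775.0$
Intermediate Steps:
$L{\left(H,v \right)} = - \frac{5}{3}$ ($L{\left(H,v \right)} = - \frac{-4 - -9}{3} = - \frac{-4 + 9}{3} = \left(- \frac{1}{3}\right) 5 = - \frac{5}{3}$)
$U{\left(N,C \right)} = -2$ ($U{\left(N,C \right)} = 2 \left(-1\right) = -2$)
$o{\left(l \right)} = -2 + l^{2} + 134 l$ ($o{\left(l \right)} = \left(l^{2} + 134 l\right) - 2 = -2 + l^{2} + 134 l$)
$\left(3097 + o{\left(L{\left(-3,2 \right)} \right)}\right) + 8901 = \left(3097 + \left(-2 + \left(- \frac{5}{3}\right)^{2} + 134 \left(- \frac{5}{3}\right)\right)\right) + 8901 = \left(3097 - \frac{2003}{9}\right) + 8901 = \frac{25870}{9} + 8901 = \frac{105979}{9}$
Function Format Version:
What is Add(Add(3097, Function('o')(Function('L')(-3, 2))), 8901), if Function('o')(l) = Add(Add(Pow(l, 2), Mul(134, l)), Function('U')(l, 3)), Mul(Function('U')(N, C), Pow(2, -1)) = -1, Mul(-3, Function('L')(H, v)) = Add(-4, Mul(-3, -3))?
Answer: Rational(105979, 9) ≈ 11775.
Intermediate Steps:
Function('L')(H, v) = Rational(-5, 3) (Function('L')(H, v) = Mul(Rational(-1, 3), Add(-4, Mul(-3, -3))) = Mul(Rational(-1, 3), Add(-4, 9)) = Mul(Rational(-1, 3), 5) = Rational(-5, 3))
Function('U')(N, C) = -2 (Function('U')(N, C) = Mul(2, -1) = -2)
Function('o')(l) = Add(-2, Pow(l, 2), Mul(134, l)) (Function('o')(l) = Add(Add(Pow(l, 2), Mul(134, l)), -2) = Add(-2, Pow(l, 2), Mul(134, l)))
Add(Add(3097, Function('o')(Function('L')(-3, 2))), 8901) = Add(Add(3097, Add(-2, Pow(Rational(-5, 3), 2), Mul(134, Rational(-5, 3)))), 8901) = Add(Add(3097, Add(-2, Rational(25, 9), Rational(-670, 3))), 8901) = Add(Add(3097, Rational(-2003, 9)), 8901) = Add(Rational(25870, 9), 8901) = Rational(105979, 9)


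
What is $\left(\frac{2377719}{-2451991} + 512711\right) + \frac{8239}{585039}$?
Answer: $\frac{105069695955391321}{204930051807} \approx 5.1271 \cdot 10^{5}$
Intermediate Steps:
$\left(\frac{2377719}{-2451991} + 512711\right) + \frac{8239}{585039} = \left(2377719 \left(- \frac{1}{2451991}\right) + 512711\right) + 8239 \cdot \frac{1}{585039} = \left(- \frac{2377719}{2451991} + 512711\right) + \frac{1177}{83577} = \frac{1257160379882}{2451991} + \frac{1177}{83577} = \frac{105069695955391321}{204930051807}$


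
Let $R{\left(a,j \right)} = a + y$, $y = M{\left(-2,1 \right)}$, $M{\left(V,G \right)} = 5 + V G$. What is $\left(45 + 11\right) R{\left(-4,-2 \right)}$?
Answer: $-56$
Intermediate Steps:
$M{\left(V,G \right)} = 5 + G V$
$y = 3$ ($y = 5 + 1 \left(-2\right) = 5 - 2 = 3$)
$R{\left(a,j \right)} = 3 + a$ ($R{\left(a,j \right)} = a + 3 = 3 + a$)
$\left(45 + 11\right) R{\left(-4,-2 \right)} = \left(45 + 11\right) \left(3 - 4\right) = 56 \left(-1\right) = -56$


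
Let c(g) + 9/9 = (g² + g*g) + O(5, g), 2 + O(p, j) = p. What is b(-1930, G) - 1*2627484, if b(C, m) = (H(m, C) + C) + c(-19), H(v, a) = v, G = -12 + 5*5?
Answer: -2628677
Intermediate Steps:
O(p, j) = -2 + p
G = 13 (G = -12 + 25 = 13)
c(g) = 2 + 2*g² (c(g) = -1 + ((g² + g*g) + (-2 + 5)) = -1 + ((g² + g²) + 3) = -1 + (2*g² + 3) = -1 + (3 + 2*g²) = 2 + 2*g²)
b(C, m) = 724 + C + m (b(C, m) = (m + C) + (2 + 2*(-19)²) = (C + m) + (2 + 2*361) = (C + m) + (2 + 722) = (C + m) + 724 = 724 + C + m)
b(-1930, G) - 1*2627484 = (724 - 1930 + 13) - 1*2627484 = -1193 - 2627484 = -2628677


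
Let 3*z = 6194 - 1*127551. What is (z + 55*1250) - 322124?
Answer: -881479/3 ≈ -2.9383e+5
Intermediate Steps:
z = -121357/3 (z = (6194 - 1*127551)/3 = (6194 - 127551)/3 = (1/3)*(-121357) = -121357/3 ≈ -40452.)
(z + 55*1250) - 322124 = (-121357/3 + 55*1250) - 322124 = (-121357/3 + 68750) - 322124 = 84893/3 - 322124 = -881479/3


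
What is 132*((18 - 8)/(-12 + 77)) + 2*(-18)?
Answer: -204/13 ≈ -15.692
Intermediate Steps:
132*((18 - 8)/(-12 + 77)) + 2*(-18) = 132*(10/65) - 36 = 132*(10*(1/65)) - 36 = 132*(2/13) - 36 = 264/13 - 36 = -204/13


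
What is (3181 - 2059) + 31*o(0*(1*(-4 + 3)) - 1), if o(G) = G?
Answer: 1091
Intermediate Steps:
(3181 - 2059) + 31*o(0*(1*(-4 + 3)) - 1) = (3181 - 2059) + 31*(0*(1*(-4 + 3)) - 1) = 1122 + 31*(0*(1*(-1)) - 1) = 1122 + 31*(0*(-1) - 1) = 1122 + 31*(0 - 1) = 1122 + 31*(-1) = 1122 - 31 = 1091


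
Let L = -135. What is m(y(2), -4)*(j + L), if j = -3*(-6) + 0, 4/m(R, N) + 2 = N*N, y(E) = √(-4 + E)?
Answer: -234/7 ≈ -33.429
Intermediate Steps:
m(R, N) = 4/(-2 + N²) (m(R, N) = 4/(-2 + N*N) = 4/(-2 + N²))
j = 18 (j = 18 + 0 = 18)
m(y(2), -4)*(j + L) = (4/(-2 + (-4)²))*(18 - 135) = (4/(-2 + 16))*(-117) = (4/14)*(-117) = (4*(1/14))*(-117) = (2/7)*(-117) = -234/7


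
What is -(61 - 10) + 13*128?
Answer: 1613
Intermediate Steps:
-(61 - 10) + 13*128 = -1*51 + 1664 = -51 + 1664 = 1613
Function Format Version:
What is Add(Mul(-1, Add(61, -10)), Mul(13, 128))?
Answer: 1613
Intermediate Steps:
Add(Mul(-1, Add(61, -10)), Mul(13, 128)) = Add(Mul(-1, 51), 1664) = Add(-51, 1664) = 1613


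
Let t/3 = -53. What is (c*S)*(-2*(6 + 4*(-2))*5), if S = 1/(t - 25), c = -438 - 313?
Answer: 3755/46 ≈ 81.630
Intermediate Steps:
t = -159 (t = 3*(-53) = -159)
c = -751
S = -1/184 (S = 1/(-159 - 25) = 1/(-184) = -1/184 ≈ -0.0054348)
(c*S)*(-2*(6 + 4*(-2))*5) = (-751*(-1/184))*(-2*(6 + 4*(-2))*5) = 751*(-2*(6 - 8)*5)/184 = 751*(-2*(-2)*5)/184 = 751*(4*5)/184 = (751/184)*20 = 3755/46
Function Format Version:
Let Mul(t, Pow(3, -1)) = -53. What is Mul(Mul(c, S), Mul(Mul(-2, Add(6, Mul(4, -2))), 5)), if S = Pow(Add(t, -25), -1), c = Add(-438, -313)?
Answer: Rational(3755, 46) ≈ 81.630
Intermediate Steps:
t = -159 (t = Mul(3, -53) = -159)
c = -751
S = Rational(-1, 184) (S = Pow(Add(-159, -25), -1) = Pow(-184, -1) = Rational(-1, 184) ≈ -0.0054348)
Mul(Mul(c, S), Mul(Mul(-2, Add(6, Mul(4, -2))), 5)) = Mul(Mul(-751, Rational(-1, 184)), Mul(Mul(-2, Add(6, Mul(4, -2))), 5)) = Mul(Rational(751, 184), Mul(Mul(-2, Add(6, -8)), 5)) = Mul(Rational(751, 184), Mul(Mul(-2, -2), 5)) = Mul(Rational(751, 184), Mul(4, 5)) = Mul(Rational(751, 184), 20) = Rational(3755, 46)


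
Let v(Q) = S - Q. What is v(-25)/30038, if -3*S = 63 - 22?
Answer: 17/45057 ≈ 0.00037730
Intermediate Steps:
S = -41/3 (S = -(63 - 22)/3 = -⅓*41 = -41/3 ≈ -13.667)
v(Q) = -41/3 - Q
v(-25)/30038 = (-41/3 - 1*(-25))/30038 = (-41/3 + 25)*(1/30038) = (34/3)*(1/30038) = 17/45057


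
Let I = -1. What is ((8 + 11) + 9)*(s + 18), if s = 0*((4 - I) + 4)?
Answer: 504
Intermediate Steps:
s = 0 (s = 0*((4 - 1*(-1)) + 4) = 0*((4 + 1) + 4) = 0*(5 + 4) = 0*9 = 0)
((8 + 11) + 9)*(s + 18) = ((8 + 11) + 9)*(0 + 18) = (19 + 9)*18 = 28*18 = 504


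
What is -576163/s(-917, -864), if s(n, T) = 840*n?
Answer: 82309/110040 ≈ 0.74799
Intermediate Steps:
-576163/s(-917, -864) = -576163/(840*(-917)) = -576163/(-770280) = -576163*(-1/770280) = 82309/110040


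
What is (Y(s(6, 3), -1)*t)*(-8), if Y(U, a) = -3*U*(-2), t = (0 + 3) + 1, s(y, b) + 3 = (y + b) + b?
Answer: -1728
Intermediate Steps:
s(y, b) = -3 + y + 2*b (s(y, b) = -3 + ((y + b) + b) = -3 + ((b + y) + b) = -3 + (y + 2*b) = -3 + y + 2*b)
t = 4 (t = 3 + 1 = 4)
Y(U, a) = 6*U
(Y(s(6, 3), -1)*t)*(-8) = ((6*(-3 + 6 + 2*3))*4)*(-8) = ((6*(-3 + 6 + 6))*4)*(-8) = ((6*9)*4)*(-8) = (54*4)*(-8) = 216*(-8) = -1728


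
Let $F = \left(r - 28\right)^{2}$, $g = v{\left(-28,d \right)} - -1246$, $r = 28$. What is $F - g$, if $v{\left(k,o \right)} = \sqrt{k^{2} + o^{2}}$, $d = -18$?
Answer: $-1246 - 2 \sqrt{277} \approx -1279.3$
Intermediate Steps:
$g = 1246 + 2 \sqrt{277}$ ($g = \sqrt{\left(-28\right)^{2} + \left(-18\right)^{2}} - -1246 = \sqrt{784 + 324} + 1246 = \sqrt{1108} + 1246 = 2 \sqrt{277} + 1246 = 1246 + 2 \sqrt{277} \approx 1279.3$)
$F = 0$ ($F = \left(28 - 28\right)^{2} = 0^{2} = 0$)
$F - g = 0 - \left(1246 + 2 \sqrt{277}\right) = -1246 - 2 \sqrt{277}$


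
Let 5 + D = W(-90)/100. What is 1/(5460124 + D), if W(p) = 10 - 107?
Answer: 100/546011803 ≈ 1.8315e-7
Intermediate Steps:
W(p) = -97
D = -597/100 (D = -5 - 97/100 = -597/100 ≈ -5.9700)
1/(5460124 + D) = 1/(5460124 - 597/100) = 1/(546011803/100) = 100/546011803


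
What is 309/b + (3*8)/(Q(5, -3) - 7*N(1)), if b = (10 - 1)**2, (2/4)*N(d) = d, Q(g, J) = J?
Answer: 1103/459 ≈ 2.4030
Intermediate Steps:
N(d) = 2*d
b = 81 (b = 9**2 = 81)
309/b + (3*8)/(Q(5, -3) - 7*N(1)) = 309/81 + (3*8)/(-3 - 14) = 309*(1/81) + 24/(-3 - 7*2) = 103/27 + 24/(-3 - 14) = 103/27 + 24/(-17) = 103/27 + 24*(-1/17) = 103/27 - 24/17 = 1103/459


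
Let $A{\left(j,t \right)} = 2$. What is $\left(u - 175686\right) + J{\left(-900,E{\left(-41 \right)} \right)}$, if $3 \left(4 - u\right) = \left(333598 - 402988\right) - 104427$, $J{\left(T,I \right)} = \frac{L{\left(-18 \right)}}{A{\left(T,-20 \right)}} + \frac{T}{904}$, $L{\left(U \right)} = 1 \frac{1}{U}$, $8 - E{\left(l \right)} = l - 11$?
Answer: $- \frac{478982687}{4068} \approx -1.1774 \cdot 10^{5}$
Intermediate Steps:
$E{\left(l \right)} = 19 - l$ ($E{\left(l \right)} = 8 - \left(l - 11\right) = 8 - \left(-11 + l\right) = 19 - l$)
$L{\left(U \right)} = \frac{1}{U}$
$J{\left(T,I \right)} = - \frac{1}{36} + \frac{T}{904}$ ($J{\left(T,I \right)} = \frac{1}{\left(-18\right) 2} + \frac{T}{904} = \left(- \frac{1}{18}\right) \frac{1}{2} + T \frac{1}{904} = - \frac{1}{36} + \frac{T}{904}$)
$u = 57943$ ($u = 4 - \frac{\left(333598 - 402988\right) - 104427}{3} = 4 - \frac{-69390 - 104427}{3} = 4 - -57939 = 4 + 57939 = 57943$)
$\left(u - 175686\right) + J{\left(-900,E{\left(-41 \right)} \right)} = \left(57943 - 175686\right) + \left(- \frac{1}{36} + \frac{1}{904} \left(-900\right)\right) = -117743 - \frac{4163}{4068} = - \frac{478982687}{4068}$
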